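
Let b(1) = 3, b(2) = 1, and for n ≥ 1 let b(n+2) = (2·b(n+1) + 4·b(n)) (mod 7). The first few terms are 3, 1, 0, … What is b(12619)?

b(1) = 3, b(2) = 1, b(3) = 0, b(4) = 4, b(5) = 1, b(6) = 4, b(7) = 5, b(8) = 5, b(9) = 2, b(10) = 3, b(11) = 0, b(12) = 5, b(13) = 3, b(14) = 5, b(15) = 1, b(16) = 1, b(17) = 6, b(18) = 2, b(19) = 0, b(20) = 1, b(21) = 2, b(22) = 1, b(23) = 3, b(24) = 3, b(25) = 4, b(26) = 6, b(27) = 0, b(28) = 3, b(29) = 6, b(30) = 3, b(31) = 2, b(32) = 2, b(33) = 5, b(34) = 4, b(35) = 0, b(36) = 2, b(37) = 4, b(38) = 2, b(39) = 6, b(40) = 6, b(41) = 1, b(42) = 5, b(43) = 0, b(44) = 6, b(45) = 5, b(46) = 6, b(47) = 4, b(48) = 4, b(49) = 3, b(50) = 1.
The sequence repeats with period 48.
So b(12619) = b(1 + ((12619-1) mod 48)) = b(43) = 0.

0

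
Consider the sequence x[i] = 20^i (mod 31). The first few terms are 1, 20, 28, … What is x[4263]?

x[0] = 1,  x[1] = 20,  x[2] = 28,  x[3] = 2,  x[4] = 9,  x[5] = 25,  x[6] = 4,  x[7] = 18,  x[8] = 19,  x[9] = 8,  x[10] = 5,  x[11] = 7,  x[12] = 16,  x[13] = 10,  x[14] = 14,  x[15] = 1.
Since x[15] = x[0] = 1, the sequence is periodic with period 15.
(4263 - 0) mod 15 = 3, so x[4263] = x[3] = 2.

2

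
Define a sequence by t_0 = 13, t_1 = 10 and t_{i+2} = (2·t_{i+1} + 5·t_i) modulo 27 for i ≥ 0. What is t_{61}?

19

We have t_0 = 13; t_1 = 10; t_2 = 4; t_3 = 4; t_4 = 1; t_5 = 22; t_6 = 22; t_7 = 19; t_8 = 13; t_9 = 13; t_{10} = 10.
The sequence repeats with period 9.
(61 - 0) mod 9 = 7, so t_{61} = t_7 = 19.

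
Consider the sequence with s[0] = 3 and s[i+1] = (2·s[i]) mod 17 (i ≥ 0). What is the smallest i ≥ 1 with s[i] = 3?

Computing terms: s[0] = 3, s[1] = 6, s[2] = 12, s[3] = 7, s[4] = 14, s[5] = 11, s[6] = 5, s[7] = 10, s[8] = 3.
Since s[8] = s[0] = 3, the sequence is periodic with period 8.
The value 3 next appears (with i ≥ 1) at s[8].

8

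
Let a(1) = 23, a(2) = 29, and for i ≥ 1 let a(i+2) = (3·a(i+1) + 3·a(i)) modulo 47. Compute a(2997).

We have a(1) = 23; a(2) = 29; a(3) = 15; a(4) = 38; a(5) = 18; a(6) = 27; a(7) = 41; a(8) = 16; a(9) = 30; a(10) = 44; a(11) = 34; a(12) = 46; a(13) = 5; a(14) = 12; a(15) = 4; a(16) = 1; a(17) = 15; a(18) = 1; a(19) = 1; a(20) = 6; a(21) = 21; a(22) = 34; a(23) = 24; a(24) = 33; a(25) = 30; a(26) = 1; a(27) = 46; a(28) = 0; a(29) = 44; a(30) = 38; a(31) = 11; a(32) = 6; a(33) = 4; a(34) = 30; a(35) = 8; a(36) = 20; a(37) = 37; a(38) = 30; a(39) = 13; a(40) = 35; a(41) = 3; a(42) = 20; a(43) = 22; a(44) = 32; a(45) = 21; a(46) = 18; a(47) = 23; a(48) = 29.
The sequence repeats with period 46.
So a(2997) = a(1 + ((2997-1) mod 46)) = a(7) = 41.

41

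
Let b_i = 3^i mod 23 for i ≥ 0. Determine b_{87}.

Listing terms: b_0 = 1, b_1 = 3, b_2 = 9, b_3 = 4, b_4 = 12, b_5 = 13, b_6 = 16, b_7 = 2, b_8 = 6, b_9 = 18, b_{10} = 8, b_{11} = 1.
Since b_{11} = b_0 = 1, the sequence is periodic with period 11.
So b_{87} = b_{0 + ((87-0) mod 11)} = b_{10} = 8.

8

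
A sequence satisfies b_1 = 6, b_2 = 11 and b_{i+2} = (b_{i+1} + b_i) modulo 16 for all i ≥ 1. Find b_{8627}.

9

We have b_1 = 6, b_2 = 11, b_3 = 1, b_4 = 12, b_5 = 13, b_6 = 9, b_7 = 6, b_8 = 15, b_9 = 5, b_{10} = 4, b_{11} = 9, b_{12} = 13, b_{13} = 6, b_{14} = 3, b_{15} = 9, b_{16} = 12, b_{17} = 5, b_{18} = 1, b_{19} = 6, b_{20} = 7, b_{21} = 13, b_{22} = 4, b_{23} = 1, b_{24} = 5, b_{25} = 6, b_{26} = 11.
Since (b_{25}, b_{26}) = (b_1, b_2) = (6, 11) (two consecutive terms determine the rest), the sequence is periodic with period 24.
So b_{8627} = b_{1 + ((8627-1) mod 24)} = b_{11} = 9.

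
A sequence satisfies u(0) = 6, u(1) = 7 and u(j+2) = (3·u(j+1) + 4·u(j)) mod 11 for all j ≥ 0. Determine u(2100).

u(0) = 6; u(1) = 7; u(2) = 1; u(3) = 9; u(4) = 9; u(5) = 8; u(6) = 5; u(7) = 3; u(8) = 7; u(9) = 0; u(10) = 6; u(11) = 7.
Since (u(10), u(11)) = (u(0), u(1)) = (6, 7) (two consecutive terms determine the rest), the sequence is periodic with period 10.
So u(2100) = u(0 + ((2100-0) mod 10)) = u(0) = 6.

6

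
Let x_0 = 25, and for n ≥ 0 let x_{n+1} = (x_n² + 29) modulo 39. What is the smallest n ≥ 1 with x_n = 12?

x_0 = 25,  x_1 = 30,  x_2 = 32,  x_3 = 0,  x_4 = 29,  x_5 = 12,  x_6 = 17,  x_7 = 6,  x_8 = 26,  x_9 = 3,  x_{10} = 38,  x_{11} = 30.
Since x_{11} = x_1 = 30, the sequence is eventually periodic: after a pre-period of length 1 it cycles with period 10.
The value 12 first appears (with n ≥ 1) at x_5.

5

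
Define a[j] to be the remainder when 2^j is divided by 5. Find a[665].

We have a[1] = 2,  a[2] = 4,  a[3] = 3,  a[4] = 1,  a[5] = 2.
The sequence repeats with period 4.
(665 - 1) mod 4 = 0, so a[665] = a[1] = 2.

2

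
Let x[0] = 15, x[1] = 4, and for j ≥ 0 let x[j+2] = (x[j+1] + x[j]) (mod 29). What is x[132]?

20

Computing terms: x[0] = 15; x[1] = 4; x[2] = 19; x[3] = 23; x[4] = 13; x[5] = 7; x[6] = 20; x[7] = 27; x[8] = 18; x[9] = 16; x[10] = 5; x[11] = 21; x[12] = 26; x[13] = 18; x[14] = 15; x[15] = 4.
The sequence repeats with period 14.
(132 - 0) mod 14 = 6, so x[132] = x[6] = 20.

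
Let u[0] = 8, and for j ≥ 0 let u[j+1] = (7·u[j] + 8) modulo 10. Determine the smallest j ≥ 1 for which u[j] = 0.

3

u[0] = 8; u[1] = 4; u[2] = 6; u[3] = 0; u[4] = 8.
The sequence repeats with period 4.
The value 0 first appears (with j ≥ 1) at u[3].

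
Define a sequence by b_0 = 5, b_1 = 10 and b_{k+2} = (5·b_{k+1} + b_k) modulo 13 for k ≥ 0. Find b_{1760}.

10

Listing terms: b_0 = 5,  b_1 = 10,  b_2 = 3,  b_3 = 12,  b_4 = 11,  b_5 = 2,  b_6 = 8,  b_7 = 3,  b_8 = 10,  b_9 = 1,  b_{10} = 2,  b_{11} = 11,  b_{12} = 5,  b_{13} = 10.
Since (b_{12}, b_{13}) = (b_0, b_1) = (5, 10) (two consecutive terms determine the rest), the sequence is periodic with period 12.
So b_{1760} = b_{0 + ((1760-0) mod 12)} = b_8 = 10.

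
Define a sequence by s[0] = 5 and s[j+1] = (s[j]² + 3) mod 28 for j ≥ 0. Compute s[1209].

Computing terms: s[0] = 5, s[1] = 0, s[2] = 3, s[3] = 12, s[4] = 7, s[5] = 24, s[6] = 19, s[7] = 0.
Since s[7] = s[1] = 0, the sequence is eventually periodic: after a pre-period of length 1 it cycles with period 6.
For j ≥ 1, s[j] depends only on (j - 1) mod 6. (1209 - 1) mod 6 = 2, so s[1209] = s[3] = 12.

12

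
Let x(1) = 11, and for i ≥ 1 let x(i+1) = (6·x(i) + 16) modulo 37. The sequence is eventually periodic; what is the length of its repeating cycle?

x(1) = 11,  x(2) = 8,  x(3) = 27,  x(4) = 30,  x(5) = 11.
The sequence repeats with period 4.

4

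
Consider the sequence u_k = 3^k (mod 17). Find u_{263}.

We have u_1 = 3; u_2 = 9; u_3 = 10; u_4 = 13; u_5 = 5; u_6 = 15; u_7 = 11; u_8 = 16; u_9 = 14; u_{10} = 8; u_{11} = 7; u_{12} = 4; u_{13} = 12; u_{14} = 2; u_{15} = 6; u_{16} = 1; u_{17} = 3.
Since u_{17} = u_1 = 3, the sequence is periodic with period 16.
So u_{263} = u_{1 + ((263-1) mod 16)} = u_7 = 11.

11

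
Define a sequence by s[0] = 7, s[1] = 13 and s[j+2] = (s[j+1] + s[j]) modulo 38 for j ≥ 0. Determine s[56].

20

Listing terms: s[0] = 7, s[1] = 13, s[2] = 20, s[3] = 33, s[4] = 15, s[5] = 10, s[6] = 25, s[7] = 35, s[8] = 22, s[9] = 19, s[10] = 3, s[11] = 22, s[12] = 25, s[13] = 9, s[14] = 34, s[15] = 5, s[16] = 1, s[17] = 6, s[18] = 7, s[19] = 13.
The sequence repeats with period 18.
(56 - 0) mod 18 = 2, so s[56] = s[2] = 20.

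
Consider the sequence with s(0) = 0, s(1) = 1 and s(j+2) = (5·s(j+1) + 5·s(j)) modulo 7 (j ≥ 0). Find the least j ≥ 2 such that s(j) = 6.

s(0) = 0; s(1) = 1; s(2) = 5; s(3) = 2; s(4) = 0; s(5) = 3; s(6) = 1; s(7) = 6; s(8) = 0; s(9) = 2; s(10) = 3; s(11) = 4; s(12) = 0; s(13) = 6; s(14) = 2; s(15) = 5; s(16) = 0; s(17) = 4; s(18) = 6; s(19) = 1; s(20) = 0; s(21) = 5; s(22) = 4; s(23) = 3; s(24) = 0; s(25) = 1.
The sequence repeats with period 24.
The value 6 first appears (with j ≥ 2) at s(7).

7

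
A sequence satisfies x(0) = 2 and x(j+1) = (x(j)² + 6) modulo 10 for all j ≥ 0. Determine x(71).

x(0) = 2, x(1) = 0, x(2) = 6, x(3) = 2.
The sequence repeats with period 3.
(71 - 0) mod 3 = 2, so x(71) = x(2) = 6.

6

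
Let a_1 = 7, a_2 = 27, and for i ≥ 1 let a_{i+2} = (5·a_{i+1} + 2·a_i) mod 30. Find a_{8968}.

a_1 = 7,  a_2 = 27,  a_3 = 29,  a_4 = 19,  a_5 = 3,  a_6 = 23,  a_7 = 1,  a_8 = 21,  a_9 = 17,  a_{10} = 7,  a_{11} = 9,  a_{12} = 29,  a_{13} = 13,  a_{14} = 3,  a_{15} = 11,  a_{16} = 1,  a_{17} = 27,  a_{18} = 17,  a_{19} = 19,  a_{20} = 9,  a_{21} = 23,  a_{22} = 13,  a_{23} = 21,  a_{24} = 11,  a_{25} = 7,  a_{26} = 27.
The sequence repeats with period 24.
(8968 - 1) mod 24 = 15, so a_{8968} = a_{16} = 1.

1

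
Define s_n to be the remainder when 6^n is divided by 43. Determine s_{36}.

Listing terms: s_1 = 6,  s_2 = 36,  s_3 = 1,  s_4 = 6.
Since s_4 = s_1 = 6, the sequence is periodic with period 3.
So s_{36} = s_{1 + ((36-1) mod 3)} = s_3 = 1.

1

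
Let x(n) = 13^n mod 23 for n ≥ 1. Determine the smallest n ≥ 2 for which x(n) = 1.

x(1) = 13, x(2) = 8, x(3) = 12, x(4) = 18, x(5) = 4, x(6) = 6, x(7) = 9, x(8) = 2, x(9) = 3, x(10) = 16, x(11) = 1, x(12) = 13.
Since x(12) = x(1) = 13, the sequence is periodic with period 11.
The value 1 first appears (with n ≥ 2) at x(11).

11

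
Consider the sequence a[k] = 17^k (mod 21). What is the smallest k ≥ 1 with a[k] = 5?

Listing terms: a[0] = 1,  a[1] = 17,  a[2] = 16,  a[3] = 20,  a[4] = 4,  a[5] = 5,  a[6] = 1.
Since a[6] = a[0] = 1, the sequence is periodic with period 6.
The value 5 first appears (with k ≥ 1) at a[5].

5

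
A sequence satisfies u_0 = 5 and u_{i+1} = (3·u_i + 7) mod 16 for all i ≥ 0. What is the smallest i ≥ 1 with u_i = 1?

Listing terms: u_0 = 5; u_1 = 6; u_2 = 9; u_3 = 2; u_4 = 13; u_5 = 14; u_6 = 1; u_7 = 10; u_8 = 5.
Since u_8 = u_0 = 5, the sequence is periodic with period 8.
The value 1 first appears (with i ≥ 1) at u_6.

6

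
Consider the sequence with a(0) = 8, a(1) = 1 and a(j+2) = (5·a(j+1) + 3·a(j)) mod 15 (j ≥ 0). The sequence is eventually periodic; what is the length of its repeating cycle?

8

Listing terms: a(0) = 8,  a(1) = 1,  a(2) = 14,  a(3) = 13,  a(4) = 2,  a(5) = 4,  a(6) = 11,  a(7) = 7,  a(8) = 8,  a(9) = 1.
Since (a(8), a(9)) = (a(0), a(1)) = (8, 1) (two consecutive terms determine the rest), the sequence is periodic with period 8.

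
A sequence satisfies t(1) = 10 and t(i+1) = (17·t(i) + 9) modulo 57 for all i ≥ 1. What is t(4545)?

28

t(1) = 10; t(2) = 8; t(3) = 31; t(4) = 23; t(5) = 1; t(6) = 26; t(7) = 52; t(8) = 38; t(9) = 28; t(10) = 29; t(11) = 46; t(12) = 50; t(13) = 4; t(14) = 20; t(15) = 7; t(16) = 14; t(17) = 19; t(18) = 47; t(19) = 10.
The sequence repeats with period 18.
(4545 - 1) mod 18 = 8, so t(4545) = t(9) = 28.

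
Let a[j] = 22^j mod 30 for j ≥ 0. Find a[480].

16

Computing terms: a[0] = 1,  a[1] = 22,  a[2] = 4,  a[3] = 28,  a[4] = 16,  a[5] = 22.
Since a[5] = a[1] = 22, the sequence is eventually periodic: after a pre-period of length 1 it cycles with period 4.
For j ≥ 1, a[j] depends only on (j - 1) mod 4. (480 - 1) mod 4 = 3, so a[480] = a[4] = 16.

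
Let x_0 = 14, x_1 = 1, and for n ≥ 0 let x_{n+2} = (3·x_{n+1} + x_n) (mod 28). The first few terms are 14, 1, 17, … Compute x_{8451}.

x_0 = 14,  x_1 = 1,  x_2 = 17,  x_3 = 24,  x_4 = 5,  x_5 = 11,  x_6 = 10,  x_7 = 13,  x_8 = 21,  x_9 = 20,  x_{10} = 25,  x_{11} = 11,  x_{12} = 2,  x_{13} = 17,  x_{14} = 25,  x_{15} = 8,  x_{16} = 21,  x_{17} = 15,  x_{18} = 10,  x_{19} = 17,  x_{20} = 5,  x_{21} = 4,  x_{22} = 17,  x_{23} = 27,  x_{24} = 14,  x_{25} = 13,  x_{26} = 25,  x_{27} = 4,  x_{28} = 9,  x_{29} = 3,  x_{30} = 18,  x_{31} = 1,  x_{32} = 21,  x_{33} = 8,  x_{34} = 17,  x_{35} = 3,  x_{36} = 26,  x_{37} = 25,  x_{38} = 17,  x_{39} = 20,  x_{40} = 21,  x_{41} = 27,  x_{42} = 18,  x_{43} = 25,  x_{44} = 9,  x_{45} = 24,  x_{46} = 25,  x_{47} = 15,  x_{48} = 14,  x_{49} = 1.
The sequence repeats with period 48.
(8451 - 0) mod 48 = 3, so x_{8451} = x_3 = 24.

24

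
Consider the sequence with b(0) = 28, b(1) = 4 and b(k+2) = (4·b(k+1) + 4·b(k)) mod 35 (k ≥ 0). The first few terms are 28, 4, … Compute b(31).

4

We have b(0) = 28; b(1) = 4; b(2) = 23; b(3) = 3; b(4) = 34; b(5) = 8; b(6) = 28; b(7) = 4.
The sequence repeats with period 6.
So b(31) = b(0 + ((31-0) mod 6)) = b(1) = 4.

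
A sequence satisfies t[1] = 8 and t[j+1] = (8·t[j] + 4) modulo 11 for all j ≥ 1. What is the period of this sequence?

10

Computing terms: t[1] = 8,  t[2] = 2,  t[3] = 9,  t[4] = 10,  t[5] = 7,  t[6] = 5,  t[7] = 0,  t[8] = 4,  t[9] = 3,  t[10] = 6,  t[11] = 8.
Since t[11] = t[1] = 8, the sequence is periodic with period 10.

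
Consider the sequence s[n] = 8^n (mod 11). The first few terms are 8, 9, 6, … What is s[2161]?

8

Listing terms: s[1] = 8,  s[2] = 9,  s[3] = 6,  s[4] = 4,  s[5] = 10,  s[6] = 3,  s[7] = 2,  s[8] = 5,  s[9] = 7,  s[10] = 1,  s[11] = 8.
Since s[11] = s[1] = 8, the sequence is periodic with period 10.
(2161 - 1) mod 10 = 0, so s[2161] = s[1] = 8.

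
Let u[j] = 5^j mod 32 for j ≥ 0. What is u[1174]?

We have u[0] = 1,  u[1] = 5,  u[2] = 25,  u[3] = 29,  u[4] = 17,  u[5] = 21,  u[6] = 9,  u[7] = 13,  u[8] = 1.
The sequence repeats with period 8.
So u[1174] = u[0 + ((1174-0) mod 8)] = u[6] = 9.

9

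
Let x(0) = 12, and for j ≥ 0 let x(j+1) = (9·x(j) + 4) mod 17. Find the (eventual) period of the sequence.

Listing terms: x(0) = 12; x(1) = 10; x(2) = 9; x(3) = 0; x(4) = 4; x(5) = 6; x(6) = 7; x(7) = 16; x(8) = 12.
Since x(8) = x(0) = 12, the sequence is periodic with period 8.

8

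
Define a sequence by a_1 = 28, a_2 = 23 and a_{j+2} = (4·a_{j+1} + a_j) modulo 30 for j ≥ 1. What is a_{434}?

17

Listing terms: a_1 = 28, a_2 = 23, a_3 = 0, a_4 = 23, a_5 = 2, a_6 = 1, a_7 = 6, a_8 = 25, a_9 = 16, a_{10} = 29, a_{11} = 12, a_{12} = 17, a_{13} = 20, a_{14} = 7, a_{15} = 18, a_{16} = 19, a_{17} = 4, a_{18} = 5, a_{19} = 24, a_{20} = 11, a_{21} = 8, a_{22} = 13, a_{23} = 0, a_{24} = 13, a_{25} = 22, a_{26} = 11, a_{27} = 6, a_{28} = 5, a_{29} = 26, a_{30} = 19, a_{31} = 12, a_{32} = 7, a_{33} = 10, a_{34} = 17, a_{35} = 18, a_{36} = 29, a_{37} = 14, a_{38} = 25, a_{39} = 24, a_{40} = 1, a_{41} = 28, a_{42} = 23.
The sequence repeats with period 40.
So a_{434} = a_{1 + ((434-1) mod 40)} = a_{34} = 17.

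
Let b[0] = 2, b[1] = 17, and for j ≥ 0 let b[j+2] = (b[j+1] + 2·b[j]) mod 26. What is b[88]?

19

b[0] = 2; b[1] = 17; b[2] = 21; b[3] = 3; b[4] = 19; b[5] = 25; b[6] = 11; b[7] = 9; b[8] = 5; b[9] = 23; b[10] = 7; b[11] = 1; b[12] = 15; b[13] = 17; b[14] = 21.
Since (b[13], b[14]) = (b[1], b[2]) = (17, 21) (two consecutive terms determine the rest), the sequence is eventually periodic: after a pre-period of length 1 it cycles with period 12.
For j ≥ 1, b[j] depends only on (j - 1) mod 12. (88 - 1) mod 12 = 3, so b[88] = b[4] = 19.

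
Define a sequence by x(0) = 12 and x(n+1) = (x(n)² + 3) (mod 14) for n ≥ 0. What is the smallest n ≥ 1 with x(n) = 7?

1

Listing terms: x(0) = 12; x(1) = 7; x(2) = 10; x(3) = 5; x(4) = 0; x(5) = 3; x(6) = 12.
The sequence repeats with period 6.
The value 7 first appears (with n ≥ 1) at x(1).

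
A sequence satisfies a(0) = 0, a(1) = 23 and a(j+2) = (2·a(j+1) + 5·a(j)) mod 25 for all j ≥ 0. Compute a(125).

a(0) = 0,  a(1) = 23,  a(2) = 21,  a(3) = 7,  a(4) = 19,  a(5) = 23,  a(6) = 16,  a(7) = 22,  a(8) = 24,  a(9) = 8,  a(10) = 11,  a(11) = 12,  a(12) = 4,  a(13) = 18,  a(14) = 6,  a(15) = 2,  a(16) = 9,  a(17) = 3,  a(18) = 1,  a(19) = 17,  a(20) = 14,  a(21) = 13,  a(22) = 21,  a(23) = 7.
Since (a(22), a(23)) = (a(2), a(3)) = (21, 7) (two consecutive terms determine the rest), the sequence is eventually periodic: after a pre-period of length 2 it cycles with period 20.
For j ≥ 2, a(j) depends only on (j - 2) mod 20. (125 - 2) mod 20 = 3, so a(125) = a(5) = 23.

23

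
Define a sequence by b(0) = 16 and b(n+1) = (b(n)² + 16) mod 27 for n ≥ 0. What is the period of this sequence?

Listing terms: b(0) = 16; b(1) = 2; b(2) = 20; b(3) = 11; b(4) = 2.
Since b(4) = b(1) = 2, the sequence is eventually periodic: after a pre-period of length 1 it cycles with period 3.

3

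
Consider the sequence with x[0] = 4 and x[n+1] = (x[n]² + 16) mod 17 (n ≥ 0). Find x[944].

12

Computing terms: x[0] = 4; x[1] = 15; x[2] = 3; x[3] = 8; x[4] = 12; x[5] = 7; x[6] = 14; x[7] = 8.
Since x[7] = x[3] = 8, the sequence is eventually periodic: after a pre-period of length 3 it cycles with period 4.
For n ≥ 3, x[n] depends only on (n - 3) mod 4. (944 - 3) mod 4 = 1, so x[944] = x[4] = 12.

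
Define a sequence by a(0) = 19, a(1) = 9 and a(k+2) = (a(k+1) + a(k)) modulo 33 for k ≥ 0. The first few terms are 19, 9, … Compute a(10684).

32

Computing terms: a(0) = 19, a(1) = 9, a(2) = 28, a(3) = 4, a(4) = 32, a(5) = 3, a(6) = 2, a(7) = 5, a(8) = 7, a(9) = 12, a(10) = 19, a(11) = 31, a(12) = 17, a(13) = 15, a(14) = 32, a(15) = 14, a(16) = 13, a(17) = 27, a(18) = 7, a(19) = 1, a(20) = 8, a(21) = 9, a(22) = 17, a(23) = 26, a(24) = 10, a(25) = 3, a(26) = 13, a(27) = 16, a(28) = 29, a(29) = 12, a(30) = 8, a(31) = 20, a(32) = 28, a(33) = 15, a(34) = 10, a(35) = 25, a(36) = 2, a(37) = 27, a(38) = 29, a(39) = 23, a(40) = 19, a(41) = 9.
The sequence repeats with period 40.
(10684 - 0) mod 40 = 4, so a(10684) = a(4) = 32.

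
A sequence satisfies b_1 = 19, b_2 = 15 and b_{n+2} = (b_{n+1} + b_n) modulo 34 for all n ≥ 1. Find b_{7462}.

25

Listing terms: b_1 = 19,  b_2 = 15,  b_3 = 0,  b_4 = 15,  b_5 = 15,  b_6 = 30,  b_7 = 11,  b_8 = 7,  b_9 = 18,  b_{10} = 25,  b_{11} = 9,  b_{12} = 0,  b_{13} = 9,  b_{14} = 9,  b_{15} = 18,  b_{16} = 27,  b_{17} = 11,  b_{18} = 4,  b_{19} = 15,  b_{20} = 19,  b_{21} = 0,  b_{22} = 19,  b_{23} = 19,  b_{24} = 4,  b_{25} = 23,  b_{26} = 27,  b_{27} = 16,  b_{28} = 9,  b_{29} = 25,  b_{30} = 0,  b_{31} = 25,  b_{32} = 25,  b_{33} = 16,  b_{34} = 7,  b_{35} = 23,  b_{36} = 30,  b_{37} = 19,  b_{38} = 15.
The sequence repeats with period 36.
So b_{7462} = b_{1 + ((7462-1) mod 36)} = b_{10} = 25.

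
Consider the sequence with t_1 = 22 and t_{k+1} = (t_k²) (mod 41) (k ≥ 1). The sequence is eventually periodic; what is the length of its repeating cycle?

4

We have t_1 = 22,  t_2 = 33,  t_3 = 23,  t_4 = 37,  t_5 = 16,  t_6 = 10,  t_7 = 18,  t_8 = 37.
Since t_8 = t_4 = 37, the sequence is eventually periodic: after a pre-period of length 3 it cycles with period 4.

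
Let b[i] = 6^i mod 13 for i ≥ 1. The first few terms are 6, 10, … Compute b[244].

We have b[1] = 6,  b[2] = 10,  b[3] = 8,  b[4] = 9,  b[5] = 2,  b[6] = 12,  b[7] = 7,  b[8] = 3,  b[9] = 5,  b[10] = 4,  b[11] = 11,  b[12] = 1,  b[13] = 6.
The sequence repeats with period 12.
So b[244] = b[1 + ((244-1) mod 12)] = b[4] = 9.

9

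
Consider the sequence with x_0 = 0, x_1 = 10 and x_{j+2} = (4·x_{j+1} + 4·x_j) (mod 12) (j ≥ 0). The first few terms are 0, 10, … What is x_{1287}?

Computing terms: x_0 = 0,  x_1 = 10,  x_2 = 4,  x_3 = 8,  x_4 = 0,  x_5 = 8,  x_6 = 8,  x_7 = 4,  x_8 = 0,  x_9 = 4,  x_{10} = 4,  x_{11} = 8.
Since (x_{10}, x_{11}) = (x_2, x_3) = (4, 8) (two consecutive terms determine the rest), the sequence is eventually periodic: after a pre-period of length 2 it cycles with period 8.
For j ≥ 2, x_j depends only on (j - 2) mod 8. (1287 - 2) mod 8 = 5, so x_{1287} = x_7 = 4.

4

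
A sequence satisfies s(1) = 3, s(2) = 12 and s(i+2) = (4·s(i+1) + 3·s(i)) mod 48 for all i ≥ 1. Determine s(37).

27

We have s(1) = 3,  s(2) = 12,  s(3) = 9,  s(4) = 24,  s(5) = 27,  s(6) = 36,  s(7) = 33,  s(8) = 0,  s(9) = 3,  s(10) = 12.
The sequence repeats with period 8.
So s(37) = s(1 + ((37-1) mod 8)) = s(5) = 27.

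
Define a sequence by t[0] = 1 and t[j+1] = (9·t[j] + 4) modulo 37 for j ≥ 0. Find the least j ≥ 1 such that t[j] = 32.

5

Listing terms: t[0] = 1, t[1] = 13, t[2] = 10, t[3] = 20, t[4] = 36, t[5] = 32, t[6] = 33, t[7] = 5, t[8] = 12, t[9] = 1.
The sequence repeats with period 9.
The value 32 first appears (with j ≥ 1) at t[5].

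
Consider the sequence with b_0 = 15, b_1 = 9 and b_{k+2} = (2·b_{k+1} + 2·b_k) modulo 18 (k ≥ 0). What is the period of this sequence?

3

Computing terms: b_0 = 15; b_1 = 9; b_2 = 12; b_3 = 6; b_4 = 0; b_5 = 12; b_6 = 6.
Since (b_5, b_6) = (b_2, b_3) = (12, 6) (two consecutive terms determine the rest), the sequence is eventually periodic: after a pre-period of length 2 it cycles with period 3.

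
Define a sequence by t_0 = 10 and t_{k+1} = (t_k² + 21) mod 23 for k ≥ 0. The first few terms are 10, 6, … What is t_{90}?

10

We have t_0 = 10,  t_1 = 6,  t_2 = 11,  t_3 = 4,  t_4 = 14,  t_5 = 10.
The sequence repeats with period 5.
So t_{90} = t_{0 + ((90-0) mod 5)} = t_0 = 10.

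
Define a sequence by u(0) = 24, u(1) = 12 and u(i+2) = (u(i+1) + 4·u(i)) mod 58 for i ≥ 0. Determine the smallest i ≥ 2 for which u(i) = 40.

u(0) = 24,  u(1) = 12,  u(2) = 50,  u(3) = 40,  u(4) = 8,  u(5) = 52,  u(6) = 26,  u(7) = 2,  u(8) = 48,  u(9) = 56,  u(10) = 16,  u(11) = 8,  u(12) = 14,  u(13) = 46,  u(14) = 44,  u(15) = 54,  u(16) = 56,  u(17) = 40,  u(18) = 32,  u(19) = 18,  u(20) = 30,  u(21) = 44,  u(22) = 48,  u(23) = 50,  u(24) = 10,  u(25) = 36,  u(26) = 18,  u(27) = 46,  u(28) = 2,  u(29) = 12,  u(30) = 20,  u(31) = 10,  u(32) = 32,  u(33) = 14,  u(34) = 26,  u(35) = 24,  u(36) = 12.
Since (u(35), u(36)) = (u(0), u(1)) = (24, 12) (two consecutive terms determine the rest), the sequence is periodic with period 35.
The value 40 first appears (with i ≥ 2) at u(3).

3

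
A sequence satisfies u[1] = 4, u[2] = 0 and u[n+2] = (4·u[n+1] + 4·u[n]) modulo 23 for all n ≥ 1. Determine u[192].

Computing terms: u[1] = 4, u[2] = 0, u[3] = 16, u[4] = 18, u[5] = 21, u[6] = 18, u[7] = 18, u[8] = 6, u[9] = 4, u[10] = 17, u[11] = 15, u[12] = 13, u[13] = 20, u[14] = 17, u[15] = 10, u[16] = 16, u[17] = 12, u[18] = 20, u[19] = 13, u[20] = 17, u[21] = 5, u[22] = 19, u[23] = 4, u[24] = 0.
Since (u[23], u[24]) = (u[1], u[2]) = (4, 0) (two consecutive terms determine the rest), the sequence is periodic with period 22.
So u[192] = u[1 + ((192-1) mod 22)] = u[16] = 16.

16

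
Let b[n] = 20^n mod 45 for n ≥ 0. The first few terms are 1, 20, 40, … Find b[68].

We have b[0] = 1, b[1] = 20, b[2] = 40, b[3] = 35, b[4] = 25, b[5] = 5, b[6] = 10, b[7] = 20.
Since b[7] = b[1] = 20, the sequence is eventually periodic: after a pre-period of length 1 it cycles with period 6.
For n ≥ 1, b[n] depends only on (n - 1) mod 6. (68 - 1) mod 6 = 1, so b[68] = b[2] = 40.

40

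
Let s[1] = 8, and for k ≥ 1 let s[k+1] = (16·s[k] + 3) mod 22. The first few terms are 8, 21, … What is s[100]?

1

Listing terms: s[1] = 8; s[2] = 21; s[3] = 9; s[4] = 15; s[5] = 1; s[6] = 19; s[7] = 21.
Since s[7] = s[2] = 21, the sequence is eventually periodic: after a pre-period of length 1 it cycles with period 5.
For k ≥ 2, s[k] depends only on (k - 2) mod 5. (100 - 2) mod 5 = 3, so s[100] = s[5] = 1.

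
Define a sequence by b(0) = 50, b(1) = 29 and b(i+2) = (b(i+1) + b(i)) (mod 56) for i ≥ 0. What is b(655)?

49

b(0) = 50, b(1) = 29, b(2) = 23, b(3) = 52, b(4) = 19, b(5) = 15, b(6) = 34, b(7) = 49, b(8) = 27, b(9) = 20, b(10) = 47, b(11) = 11, b(12) = 2, b(13) = 13, b(14) = 15, b(15) = 28, b(16) = 43, b(17) = 15, b(18) = 2, b(19) = 17, b(20) = 19, b(21) = 36, b(22) = 55, b(23) = 35, b(24) = 34, b(25) = 13, b(26) = 47, b(27) = 4, b(28) = 51, b(29) = 55, b(30) = 50, b(31) = 49, b(32) = 43, b(33) = 36, b(34) = 23, b(35) = 3, b(36) = 26, b(37) = 29, b(38) = 55, b(39) = 28, b(40) = 27, b(41) = 55, b(42) = 26, b(43) = 25, b(44) = 51, b(45) = 20, b(46) = 15, b(47) = 35, b(48) = 50, b(49) = 29.
Since (b(48), b(49)) = (b(0), b(1)) = (50, 29) (two consecutive terms determine the rest), the sequence is periodic with period 48.
So b(655) = b(0 + ((655-0) mod 48)) = b(31) = 49.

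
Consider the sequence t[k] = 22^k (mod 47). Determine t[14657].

29

Computing terms: t[1] = 22,  t[2] = 14,  t[3] = 26,  t[4] = 8,  t[5] = 35,  t[6] = 18,  t[7] = 20,  t[8] = 17,  t[9] = 45,  t[10] = 3,  t[11] = 19,  t[12] = 42,  t[13] = 31,  t[14] = 24,  t[15] = 11,  t[16] = 7,  t[17] = 13,  t[18] = 4,  t[19] = 41,  t[20] = 9,  t[21] = 10,  t[22] = 32,  t[23] = 46,  t[24] = 25,  t[25] = 33,  t[26] = 21,  t[27] = 39,  t[28] = 12,  t[29] = 29,  t[30] = 27,  t[31] = 30,  t[32] = 2,  t[33] = 44,  t[34] = 28,  t[35] = 5,  t[36] = 16,  t[37] = 23,  t[38] = 36,  t[39] = 40,  t[40] = 34,  t[41] = 43,  t[42] = 6,  t[43] = 38,  t[44] = 37,  t[45] = 15,  t[46] = 1,  t[47] = 22.
The sequence repeats with period 46.
So t[14657] = t[1 + ((14657-1) mod 46)] = t[29] = 29.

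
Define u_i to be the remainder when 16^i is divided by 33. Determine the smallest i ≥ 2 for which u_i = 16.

Computing terms: u_1 = 16,  u_2 = 25,  u_3 = 4,  u_4 = 31,  u_5 = 1,  u_6 = 16.
Since u_6 = u_1 = 16, the sequence is periodic with period 5.
The value 16 next appears (with i ≥ 2) at u_6.

6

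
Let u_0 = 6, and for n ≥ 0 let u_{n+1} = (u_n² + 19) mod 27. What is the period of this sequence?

3

We have u_0 = 6, u_1 = 1, u_2 = 20, u_3 = 14, u_4 = 26, u_5 = 20.
Since u_5 = u_2 = 20, the sequence is eventually periodic: after a pre-period of length 2 it cycles with period 3.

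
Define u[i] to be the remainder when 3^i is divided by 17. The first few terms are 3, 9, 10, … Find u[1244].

4

We have u[1] = 3,  u[2] = 9,  u[3] = 10,  u[4] = 13,  u[5] = 5,  u[6] = 15,  u[7] = 11,  u[8] = 16,  u[9] = 14,  u[10] = 8,  u[11] = 7,  u[12] = 4,  u[13] = 12,  u[14] = 2,  u[15] = 6,  u[16] = 1,  u[17] = 3.
Since u[17] = u[1] = 3, the sequence is periodic with period 16.
So u[1244] = u[1 + ((1244-1) mod 16)] = u[12] = 4.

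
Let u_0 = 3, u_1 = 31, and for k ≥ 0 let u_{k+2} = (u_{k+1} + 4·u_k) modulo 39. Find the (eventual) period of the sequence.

Computing terms: u_0 = 3, u_1 = 31, u_2 = 4, u_3 = 11, u_4 = 27, u_5 = 32, u_6 = 23, u_7 = 34, u_8 = 9, u_9 = 28, u_{10} = 25, u_{11} = 20, u_{12} = 3, u_{13} = 5, u_{14} = 17, u_{15} = 37, u_{16} = 27, u_{17} = 19, u_{18} = 10, u_{19} = 8, u_{20} = 9, u_{21} = 2, u_{22} = 38, u_{23} = 7, u_{24} = 3, u_{25} = 31.
The sequence repeats with period 24.

24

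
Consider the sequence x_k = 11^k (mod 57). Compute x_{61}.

11

Computing terms: x_0 = 1, x_1 = 11, x_2 = 7, x_3 = 20, x_4 = 49, x_5 = 26, x_6 = 1.
Since x_6 = x_0 = 1, the sequence is periodic with period 6.
(61 - 0) mod 6 = 1, so x_{61} = x_1 = 11.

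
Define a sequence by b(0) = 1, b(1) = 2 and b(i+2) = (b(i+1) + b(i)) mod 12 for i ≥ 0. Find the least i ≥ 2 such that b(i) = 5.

We have b(0) = 1, b(1) = 2, b(2) = 3, b(3) = 5, b(4) = 8, b(5) = 1, b(6) = 9, b(7) = 10, b(8) = 7, b(9) = 5, b(10) = 0, b(11) = 5, b(12) = 5, b(13) = 10, b(14) = 3, b(15) = 1, b(16) = 4, b(17) = 5, b(18) = 9, b(19) = 2, b(20) = 11, b(21) = 1, b(22) = 0, b(23) = 1, b(24) = 1, b(25) = 2.
Since (b(24), b(25)) = (b(0), b(1)) = (1, 2) (two consecutive terms determine the rest), the sequence is periodic with period 24.
The value 5 first appears (with i ≥ 2) at b(3).

3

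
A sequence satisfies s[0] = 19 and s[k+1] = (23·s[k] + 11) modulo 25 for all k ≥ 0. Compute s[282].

Listing terms: s[0] = 19,  s[1] = 23,  s[2] = 15,  s[3] = 6,  s[4] = 24,  s[5] = 13,  s[6] = 10,  s[7] = 16,  s[8] = 4,  s[9] = 3,  s[10] = 5,  s[11] = 1,  s[12] = 9,  s[13] = 18,  s[14] = 0,  s[15] = 11,  s[16] = 14,  s[17] = 8,  s[18] = 20,  s[19] = 21,  s[20] = 19.
Since s[20] = s[0] = 19, the sequence is periodic with period 20.
(282 - 0) mod 20 = 2, so s[282] = s[2] = 15.

15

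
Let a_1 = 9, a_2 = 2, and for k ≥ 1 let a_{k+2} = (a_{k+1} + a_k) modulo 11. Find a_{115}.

a_1 = 9,  a_2 = 2,  a_3 = 0,  a_4 = 2,  a_5 = 2,  a_6 = 4,  a_7 = 6,  a_8 = 10,  a_9 = 5,  a_{10} = 4,  a_{11} = 9,  a_{12} = 2.
Since (a_{11}, a_{12}) = (a_1, a_2) = (9, 2) (two consecutive terms determine the rest), the sequence is periodic with period 10.
(115 - 1) mod 10 = 4, so a_{115} = a_5 = 2.

2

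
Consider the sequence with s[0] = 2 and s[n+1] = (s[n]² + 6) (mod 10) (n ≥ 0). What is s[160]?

Computing terms: s[0] = 2, s[1] = 0, s[2] = 6, s[3] = 2.
Since s[3] = s[0] = 2, the sequence is periodic with period 3.
(160 - 0) mod 3 = 1, so s[160] = s[1] = 0.

0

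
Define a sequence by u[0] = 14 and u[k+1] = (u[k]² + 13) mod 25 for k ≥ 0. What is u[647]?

24

Listing terms: u[0] = 14; u[1] = 9; u[2] = 19; u[3] = 24; u[4] = 14.
The sequence repeats with period 4.
So u[647] = u[0 + ((647-0) mod 4)] = u[3] = 24.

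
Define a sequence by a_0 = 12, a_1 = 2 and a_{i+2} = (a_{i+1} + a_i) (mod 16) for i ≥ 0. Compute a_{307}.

Computing terms: a_0 = 12, a_1 = 2, a_2 = 14, a_3 = 0, a_4 = 14, a_5 = 14, a_6 = 12, a_7 = 10, a_8 = 6, a_9 = 0, a_{10} = 6, a_{11} = 6, a_{12} = 12, a_{13} = 2.
The sequence repeats with period 12.
So a_{307} = a_{0 + ((307-0) mod 12)} = a_7 = 10.

10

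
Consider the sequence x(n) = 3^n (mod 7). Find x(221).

We have x(0) = 1; x(1) = 3; x(2) = 2; x(3) = 6; x(4) = 4; x(5) = 5; x(6) = 1.
The sequence repeats with period 6.
(221 - 0) mod 6 = 5, so x(221) = x(5) = 5.

5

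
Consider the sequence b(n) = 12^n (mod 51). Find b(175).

27

Computing terms: b(1) = 12; b(2) = 42; b(3) = 45; b(4) = 30; b(5) = 3; b(6) = 36; b(7) = 24; b(8) = 33; b(9) = 39; b(10) = 9; b(11) = 6; b(12) = 21; b(13) = 48; b(14) = 15; b(15) = 27; b(16) = 18; b(17) = 12.
Since b(17) = b(1) = 12, the sequence is periodic with period 16.
(175 - 1) mod 16 = 14, so b(175) = b(15) = 27.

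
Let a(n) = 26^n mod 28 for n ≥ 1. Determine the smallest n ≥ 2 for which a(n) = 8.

We have a(1) = 26; a(2) = 4; a(3) = 20; a(4) = 16; a(5) = 24; a(6) = 8; a(7) = 12; a(8) = 4.
Since a(8) = a(2) = 4, the sequence is eventually periodic: after a pre-period of length 1 it cycles with period 6.
The value 8 first appears (with n ≥ 2) at a(6).

6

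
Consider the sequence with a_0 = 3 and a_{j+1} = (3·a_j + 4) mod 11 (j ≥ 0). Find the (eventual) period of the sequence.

5

a_0 = 3; a_1 = 2; a_2 = 10; a_3 = 1; a_4 = 7; a_5 = 3.
The sequence repeats with period 5.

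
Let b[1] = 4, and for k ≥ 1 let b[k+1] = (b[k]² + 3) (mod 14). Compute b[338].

b[1] = 4, b[2] = 5, b[3] = 0, b[4] = 3, b[5] = 12, b[6] = 7, b[7] = 10, b[8] = 5.
Since b[8] = b[2] = 5, the sequence is eventually periodic: after a pre-period of length 1 it cycles with period 6.
For k ≥ 2, b[k] depends only on (k - 2) mod 6. (338 - 2) mod 6 = 0, so b[338] = b[2] = 5.

5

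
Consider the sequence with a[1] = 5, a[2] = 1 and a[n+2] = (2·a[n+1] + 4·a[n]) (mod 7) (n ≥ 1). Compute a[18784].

6

We have a[1] = 5,  a[2] = 1,  a[3] = 1,  a[4] = 6,  a[5] = 2,  a[6] = 0,  a[7] = 1,  a[8] = 2,  a[9] = 1,  a[10] = 3,  a[11] = 3,  a[12] = 4,  a[13] = 6,  a[14] = 0,  a[15] = 3,  a[16] = 6,  a[17] = 3,  a[18] = 2,  a[19] = 2,  a[20] = 5,  a[21] = 4,  a[22] = 0,  a[23] = 2,  a[24] = 4,  a[25] = 2,  a[26] = 6,  a[27] = 6,  a[28] = 1,  a[29] = 5,  a[30] = 0,  a[31] = 6,  a[32] = 5,  a[33] = 6,  a[34] = 4,  a[35] = 4,  a[36] = 3,  a[37] = 1,  a[38] = 0,  a[39] = 4,  a[40] = 1,  a[41] = 4,  a[42] = 5,  a[43] = 5,  a[44] = 2,  a[45] = 3,  a[46] = 0,  a[47] = 5,  a[48] = 3,  a[49] = 5,  a[50] = 1.
The sequence repeats with period 48.
(18784 - 1) mod 48 = 15, so a[18784] = a[16] = 6.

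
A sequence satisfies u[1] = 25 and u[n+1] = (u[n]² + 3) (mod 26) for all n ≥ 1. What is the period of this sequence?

10

Listing terms: u[1] = 25, u[2] = 4, u[3] = 19, u[4] = 0, u[5] = 3, u[6] = 12, u[7] = 17, u[8] = 6, u[9] = 13, u[10] = 16, u[11] = 25.
Since u[11] = u[1] = 25, the sequence is periodic with period 10.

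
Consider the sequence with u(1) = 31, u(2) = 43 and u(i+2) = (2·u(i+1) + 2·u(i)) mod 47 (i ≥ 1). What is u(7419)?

u(1) = 31, u(2) = 43, u(3) = 7, u(4) = 6, u(5) = 26, u(6) = 17, u(7) = 39, u(8) = 18, u(9) = 20, u(10) = 29, u(11) = 4, u(12) = 19, u(13) = 46, u(14) = 36, u(15) = 23, u(16) = 24, u(17) = 0, u(18) = 1, u(19) = 2, u(20) = 6, u(21) = 16, u(22) = 44, u(23) = 26, u(24) = 46, u(25) = 3, u(26) = 4, u(27) = 14, u(28) = 36, u(29) = 6, u(30) = 37, u(31) = 39, u(32) = 11, u(33) = 6, u(34) = 34, u(35) = 33, u(36) = 40, u(37) = 5, u(38) = 43, u(39) = 2, u(40) = 43, u(41) = 43, u(42) = 31, u(43) = 7, u(44) = 29, u(45) = 25, u(46) = 14, u(47) = 31, u(48) = 43.
Since (u(47), u(48)) = (u(1), u(2)) = (31, 43) (two consecutive terms determine the rest), the sequence is periodic with period 46.
(7419 - 1) mod 46 = 12, so u(7419) = u(13) = 46.

46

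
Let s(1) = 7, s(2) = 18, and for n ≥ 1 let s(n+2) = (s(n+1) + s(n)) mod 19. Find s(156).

Listing terms: s(1) = 7; s(2) = 18; s(3) = 6; s(4) = 5; s(5) = 11; s(6) = 16; s(7) = 8; s(8) = 5; s(9) = 13; s(10) = 18; s(11) = 12; s(12) = 11; s(13) = 4; s(14) = 15; s(15) = 0; s(16) = 15; s(17) = 15; s(18) = 11; s(19) = 7; s(20) = 18.
The sequence repeats with period 18.
(156 - 1) mod 18 = 11, so s(156) = s(12) = 11.

11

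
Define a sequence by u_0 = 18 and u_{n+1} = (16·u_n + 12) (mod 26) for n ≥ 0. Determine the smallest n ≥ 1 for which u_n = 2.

2

Listing terms: u_0 = 18; u_1 = 14; u_2 = 2; u_3 = 18.
The sequence repeats with period 3.
The value 2 first appears (with n ≥ 1) at u_2.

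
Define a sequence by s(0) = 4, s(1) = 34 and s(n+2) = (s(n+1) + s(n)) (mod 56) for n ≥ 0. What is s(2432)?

Computing terms: s(0) = 4, s(1) = 34, s(2) = 38, s(3) = 16, s(4) = 54, s(5) = 14, s(6) = 12, s(7) = 26, s(8) = 38, s(9) = 8, s(10) = 46, s(11) = 54, s(12) = 44, s(13) = 42, s(14) = 30, s(15) = 16, s(16) = 46, s(17) = 6, s(18) = 52, s(19) = 2, s(20) = 54, s(21) = 0, s(22) = 54, s(23) = 54, s(24) = 52, s(25) = 50, s(26) = 46, s(27) = 40, s(28) = 30, s(29) = 14, s(30) = 44, s(31) = 2, s(32) = 46, s(33) = 48, s(34) = 38, s(35) = 30, s(36) = 12, s(37) = 42, s(38) = 54, s(39) = 40, s(40) = 38, s(41) = 22, s(42) = 4, s(43) = 26, s(44) = 30, s(45) = 0, s(46) = 30, s(47) = 30, s(48) = 4, s(49) = 34.
Since (s(48), s(49)) = (s(0), s(1)) = (4, 34) (two consecutive terms determine the rest), the sequence is periodic with period 48.
So s(2432) = s(0 + ((2432-0) mod 48)) = s(32) = 46.

46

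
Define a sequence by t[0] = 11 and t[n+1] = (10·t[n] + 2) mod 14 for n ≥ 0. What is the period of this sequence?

6

Computing terms: t[0] = 11; t[1] = 0; t[2] = 2; t[3] = 8; t[4] = 12; t[5] = 10; t[6] = 4; t[7] = 0.
Since t[7] = t[1] = 0, the sequence is eventually periodic: after a pre-period of length 1 it cycles with period 6.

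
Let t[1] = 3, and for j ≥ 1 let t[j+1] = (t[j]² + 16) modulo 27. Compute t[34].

Computing terms: t[1] = 3,  t[2] = 25,  t[3] = 20,  t[4] = 11,  t[5] = 2,  t[6] = 20.
Since t[6] = t[3] = 20, the sequence is eventually periodic: after a pre-period of length 2 it cycles with period 3.
For j ≥ 3, t[j] depends only on (j - 3) mod 3. (34 - 3) mod 3 = 1, so t[34] = t[4] = 11.

11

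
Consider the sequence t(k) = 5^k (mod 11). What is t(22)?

We have t(1) = 5; t(2) = 3; t(3) = 4; t(4) = 9; t(5) = 1; t(6) = 5.
Since t(6) = t(1) = 5, the sequence is periodic with period 5.
So t(22) = t(1 + ((22-1) mod 5)) = t(2) = 3.

3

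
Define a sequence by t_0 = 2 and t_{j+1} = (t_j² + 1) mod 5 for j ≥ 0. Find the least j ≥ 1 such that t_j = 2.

t_0 = 2,  t_1 = 0,  t_2 = 1,  t_3 = 2.
The sequence repeats with period 3.
The value 2 next appears (with j ≥ 1) at t_3.

3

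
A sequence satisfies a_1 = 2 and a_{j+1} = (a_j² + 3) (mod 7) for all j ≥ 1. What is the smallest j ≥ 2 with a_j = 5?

4

Listing terms: a_1 = 2,  a_2 = 0,  a_3 = 3,  a_4 = 5,  a_5 = 0.
Since a_5 = a_2 = 0, the sequence is eventually periodic: after a pre-period of length 1 it cycles with period 3.
The value 5 first appears (with j ≥ 2) at a_4.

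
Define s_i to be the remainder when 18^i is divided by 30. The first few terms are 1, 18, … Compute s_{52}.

We have s_0 = 1; s_1 = 18; s_2 = 24; s_3 = 12; s_4 = 6; s_5 = 18.
Since s_5 = s_1 = 18, the sequence is eventually periodic: after a pre-period of length 1 it cycles with period 4.
For i ≥ 1, s_i depends only on (i - 1) mod 4. (52 - 1) mod 4 = 3, so s_{52} = s_4 = 6.

6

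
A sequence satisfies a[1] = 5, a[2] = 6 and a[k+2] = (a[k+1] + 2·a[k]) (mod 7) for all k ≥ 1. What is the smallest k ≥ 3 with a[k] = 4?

5

Computing terms: a[1] = 5,  a[2] = 6,  a[3] = 2,  a[4] = 0,  a[5] = 4,  a[6] = 4,  a[7] = 5,  a[8] = 6.
Since (a[7], a[8]) = (a[1], a[2]) = (5, 6) (two consecutive terms determine the rest), the sequence is periodic with period 6.
The value 4 first appears (with k ≥ 3) at a[5].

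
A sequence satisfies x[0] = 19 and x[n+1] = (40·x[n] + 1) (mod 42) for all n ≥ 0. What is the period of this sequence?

We have x[0] = 19; x[1] = 5; x[2] = 33; x[3] = 19.
Since x[3] = x[0] = 19, the sequence is periodic with period 3.

3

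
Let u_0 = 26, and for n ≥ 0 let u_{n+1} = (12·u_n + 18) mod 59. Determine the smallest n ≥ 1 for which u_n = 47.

26

We have u_0 = 26,  u_1 = 35,  u_2 = 25,  u_3 = 23,  u_4 = 58,  u_5 = 6,  u_6 = 31,  u_7 = 36,  u_8 = 37,  u_9 = 49,  u_{10} = 16,  u_{11} = 33,  u_{12} = 1,  u_{13} = 30,  u_{14} = 24,  u_{15} = 11,  u_{16} = 32,  u_{17} = 48,  u_{18} = 4,  u_{19} = 7,  u_{20} = 43,  u_{21} = 3,  u_{22} = 54,  u_{23} = 17,  u_{24} = 45,  u_{25} = 27,  u_{26} = 47,  u_{27} = 51,  u_{28} = 40,  u_{29} = 26.
Since u_{29} = u_0 = 26, the sequence is periodic with period 29.
The value 47 first appears (with n ≥ 1) at u_{26}.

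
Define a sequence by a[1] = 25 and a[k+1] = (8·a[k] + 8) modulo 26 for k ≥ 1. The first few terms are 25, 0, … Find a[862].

0

Computing terms: a[1] = 25, a[2] = 0, a[3] = 8, a[4] = 20, a[5] = 12, a[6] = 0.
Since a[6] = a[2] = 0, the sequence is eventually periodic: after a pre-period of length 1 it cycles with period 4.
For k ≥ 2, a[k] depends only on (k - 2) mod 4. (862 - 2) mod 4 = 0, so a[862] = a[2] = 0.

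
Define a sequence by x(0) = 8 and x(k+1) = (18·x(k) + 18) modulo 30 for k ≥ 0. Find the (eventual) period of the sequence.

4

We have x(0) = 8, x(1) = 12, x(2) = 24, x(3) = 0, x(4) = 18, x(5) = 12.
Since x(5) = x(1) = 12, the sequence is eventually periodic: after a pre-period of length 1 it cycles with period 4.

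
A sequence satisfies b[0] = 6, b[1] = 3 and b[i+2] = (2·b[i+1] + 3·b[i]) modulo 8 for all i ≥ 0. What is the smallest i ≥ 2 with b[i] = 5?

7

b[0] = 6; b[1] = 3; b[2] = 0; b[3] = 1; b[4] = 2; b[5] = 7; b[6] = 4; b[7] = 5; b[8] = 6; b[9] = 3.
Since (b[8], b[9]) = (b[0], b[1]) = (6, 3) (two consecutive terms determine the rest), the sequence is periodic with period 8.
The value 5 first appears (with i ≥ 2) at b[7].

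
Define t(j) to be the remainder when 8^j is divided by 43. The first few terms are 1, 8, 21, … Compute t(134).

35

Listing terms: t(0) = 1,  t(1) = 8,  t(2) = 21,  t(3) = 39,  t(4) = 11,  t(5) = 2,  t(6) = 16,  t(7) = 42,  t(8) = 35,  t(9) = 22,  t(10) = 4,  t(11) = 32,  t(12) = 41,  t(13) = 27,  t(14) = 1.
Since t(14) = t(0) = 1, the sequence is periodic with period 14.
So t(134) = t(0 + ((134-0) mod 14)) = t(8) = 35.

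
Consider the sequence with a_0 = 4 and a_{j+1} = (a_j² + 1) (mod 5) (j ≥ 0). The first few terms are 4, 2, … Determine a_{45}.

1

We have a_0 = 4, a_1 = 2, a_2 = 0, a_3 = 1, a_4 = 2.
Since a_4 = a_1 = 2, the sequence is eventually periodic: after a pre-period of length 1 it cycles with period 3.
For j ≥ 1, a_j depends only on (j - 1) mod 3. (45 - 1) mod 3 = 2, so a_{45} = a_3 = 1.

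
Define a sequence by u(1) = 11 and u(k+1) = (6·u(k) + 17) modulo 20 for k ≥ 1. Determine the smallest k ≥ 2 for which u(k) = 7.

u(1) = 11,  u(2) = 3,  u(3) = 15,  u(4) = 7,  u(5) = 19,  u(6) = 11.
The sequence repeats with period 5.
The value 7 first appears (with k ≥ 2) at u(4).

4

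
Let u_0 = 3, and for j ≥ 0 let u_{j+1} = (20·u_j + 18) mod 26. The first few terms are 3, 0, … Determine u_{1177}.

0

Listing terms: u_0 = 3,  u_1 = 0,  u_2 = 18,  u_3 = 14,  u_4 = 12,  u_5 = 24,  u_6 = 4,  u_7 = 20,  u_8 = 2,  u_9 = 6,  u_{10} = 8,  u_{11} = 22,  u_{12} = 16,  u_{13} = 0.
Since u_{13} = u_1 = 0, the sequence is eventually periodic: after a pre-period of length 1 it cycles with period 12.
For j ≥ 1, u_j depends only on (j - 1) mod 12. (1177 - 1) mod 12 = 0, so u_{1177} = u_1 = 0.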